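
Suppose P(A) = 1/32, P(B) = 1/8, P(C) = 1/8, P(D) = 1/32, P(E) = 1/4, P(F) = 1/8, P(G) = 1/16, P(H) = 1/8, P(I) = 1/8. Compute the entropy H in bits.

Each probability is a power of 1/2, so log₂(1/p) is an integer.
H = Σ p·log₂(1/p) = 1/32·5 + 1/8·3 + 1/8·3 + 1/32·5 + 1/4·2 + 1/8·3 + 1/16·4 + 1/8·3 + 1/8·3 = 2.9375 bits.

2.9375 bits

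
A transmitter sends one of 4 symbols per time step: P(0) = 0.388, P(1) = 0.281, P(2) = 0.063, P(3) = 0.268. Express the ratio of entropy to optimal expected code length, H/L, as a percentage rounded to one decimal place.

92.9%

Entropy H = −Σ p log₂ p ≈ 1.8050 bits.
Huffman merges: 63/1000+67/250→331/1000; 281/1000+331/1000→153/250; 97/250+153/250→1. L = 1943/1000 ≈ 1.9430.
Efficiency = H/L = 1.8050/1.9430 = 92.9%.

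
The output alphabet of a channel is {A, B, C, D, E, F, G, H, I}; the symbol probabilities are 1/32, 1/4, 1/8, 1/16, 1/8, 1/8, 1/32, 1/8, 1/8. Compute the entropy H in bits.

Each probability is a power of 1/2, so log₂(1/p) is an integer.
H = Σ p·log₂(1/p) = 1/32·5 + 1/4·2 + 1/8·3 + 1/16·4 + 1/8·3 + 1/8·3 + 1/32·5 + 1/8·3 + 1/8·3 = 2.9375 bits.

2.9375 bits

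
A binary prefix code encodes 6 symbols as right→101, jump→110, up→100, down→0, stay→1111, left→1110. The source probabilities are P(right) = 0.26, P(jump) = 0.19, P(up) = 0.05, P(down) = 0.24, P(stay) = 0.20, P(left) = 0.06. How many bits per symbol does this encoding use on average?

L̄ = Σ pᵢ·ℓᵢ = 0.26·3 + 0.19·3 + 0.05·3 + 0.24·1 + 0.20·4 + 0.06·4 = 2.78 bits/symbol.

2.78 bits/symbol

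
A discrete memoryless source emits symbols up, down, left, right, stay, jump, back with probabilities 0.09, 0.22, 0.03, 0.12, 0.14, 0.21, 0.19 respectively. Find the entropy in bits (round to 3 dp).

H = −Σ pᵢ log₂ pᵢ.
−0.09·log₂(0.09) = 0.3127
−0.22·log₂(0.22) = 0.4806
−0.03·log₂(0.03) = 0.1518
−0.12·log₂(0.12) = 0.3671
−0.14·log₂(0.14) = 0.3971
−0.21·log₂(0.21) = 0.4728
−0.19·log₂(0.19) = 0.4552
Sum ≈ 2.6372 → 2.637 bits.

2.637 bits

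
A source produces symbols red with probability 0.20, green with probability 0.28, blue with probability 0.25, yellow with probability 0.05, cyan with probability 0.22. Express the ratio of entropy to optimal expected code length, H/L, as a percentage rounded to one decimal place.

Entropy H = −Σ p log₂ p ≈ 2.1753 bits.
Huffman merges: 1/20+1/5→1/4; 11/50+1/4→47/100; 1/4+7/25→53/100; 47/100+53/100→1. L = 9/4 ≈ 2.2500.
Efficiency = H/L = 2.1753/2.2500 = 96.7%.

96.7%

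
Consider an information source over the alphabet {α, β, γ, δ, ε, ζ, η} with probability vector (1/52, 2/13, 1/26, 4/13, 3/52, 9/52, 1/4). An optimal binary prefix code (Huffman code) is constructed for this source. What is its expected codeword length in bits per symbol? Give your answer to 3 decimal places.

Repeatedly combine the two least-probable nodes; the expected code length is the sum of the merged weights.
merge 1/52 + 1/26 → 3/52
merge 3/52 + 3/52 → 3/26
merge 3/26 + 2/13 → 7/26
merge 9/52 + 1/4 → 11/26
merge 7/26 + 4/13 → 15/26
merge 11/26 + 15/26 → 1
L = 3/52 + 3/26 + 7/26 + 11/26 + 15/26 + 1 = 127/52 ≈ 2.442 bits/symbol.

2.442 bits/symbol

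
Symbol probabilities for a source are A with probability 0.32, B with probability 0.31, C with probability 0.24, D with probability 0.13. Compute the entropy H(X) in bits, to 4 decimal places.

H = −Σ pᵢ log₂ pᵢ.
−0.32·log₂(0.32) = 0.5260
−0.31·log₂(0.31) = 0.5238
−0.24·log₂(0.24) = 0.4941
−0.13·log₂(0.13) = 0.3826
Sum ≈ 1.9266 → 1.9266 bits.

1.9266 bits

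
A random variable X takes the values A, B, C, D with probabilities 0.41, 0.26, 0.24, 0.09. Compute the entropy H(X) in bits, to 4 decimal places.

1.8395 bits

H = −Σ pᵢ log₂ pᵢ.
−0.41·log₂(0.41) = 0.5274
−0.26·log₂(0.26) = 0.5053
−0.24·log₂(0.24) = 0.4941
−0.09·log₂(0.09) = 0.3127
Sum ≈ 1.8395 → 1.8395 bits.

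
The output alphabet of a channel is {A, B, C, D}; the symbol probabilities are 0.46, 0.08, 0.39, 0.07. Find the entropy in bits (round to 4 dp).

H = −Σ pᵢ log₂ pᵢ.
−0.46·log₂(0.46) = 0.5153
−0.08·log₂(0.08) = 0.2915
−0.39·log₂(0.39) = 0.5298
−0.07·log₂(0.07) = 0.2686
Sum ≈ 1.6052 → 1.6052 bits.

1.6052 bits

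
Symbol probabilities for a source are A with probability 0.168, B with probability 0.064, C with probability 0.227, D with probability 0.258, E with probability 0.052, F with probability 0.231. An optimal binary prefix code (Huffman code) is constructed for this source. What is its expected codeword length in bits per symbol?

Repeatedly combine the two least-probable nodes; the expected code length is the sum of the merged weights.
merge 13/250 + 8/125 → 29/250
merge 29/250 + 21/125 → 71/250
merge 227/1000 + 231/1000 → 229/500
merge 129/500 + 71/250 → 271/500
merge 229/500 + 271/500 → 1
L = 29/250 + 71/250 + 229/500 + 271/500 + 1 = 12/5 = 2.4 bits/symbol.

2.4 bits/symbol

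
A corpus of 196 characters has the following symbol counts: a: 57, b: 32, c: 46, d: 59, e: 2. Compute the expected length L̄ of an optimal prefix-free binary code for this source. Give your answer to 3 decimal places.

Probabilities are the counts divided by 196.
Repeatedly combine the two least-probable nodes; the expected code length is the sum of the merged weights.
merge 1/98 + 8/49 → 17/98
merge 17/98 + 23/98 → 20/49
merge 57/196 + 59/196 → 29/49
merge 20/49 + 29/49 → 1
L = 17/98 + 20/49 + 29/49 + 1 = 213/98 ≈ 2.173 bits/symbol.

2.173 bits/symbol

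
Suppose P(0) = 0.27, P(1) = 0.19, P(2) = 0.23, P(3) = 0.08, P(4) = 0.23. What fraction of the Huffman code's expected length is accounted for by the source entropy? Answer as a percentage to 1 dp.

98.3%

Entropy H = −Σ p log₂ p ≈ 2.2321 bits.
Huffman merges: 2/25+19/100→27/100; 23/100+23/100→23/50; 27/100+27/100→27/50; 23/50+27/50→1. L = 227/100 ≈ 2.2700.
Efficiency = H/L = 2.2321/2.2700 = 98.3%.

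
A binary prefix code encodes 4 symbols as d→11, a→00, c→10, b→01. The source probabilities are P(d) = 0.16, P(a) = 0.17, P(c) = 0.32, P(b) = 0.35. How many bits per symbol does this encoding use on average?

L̄ = Σ pᵢ·ℓᵢ = 0.16·2 + 0.17·2 + 0.32·2 + 0.35·2 = 2 bits/symbol.

2 bits/symbol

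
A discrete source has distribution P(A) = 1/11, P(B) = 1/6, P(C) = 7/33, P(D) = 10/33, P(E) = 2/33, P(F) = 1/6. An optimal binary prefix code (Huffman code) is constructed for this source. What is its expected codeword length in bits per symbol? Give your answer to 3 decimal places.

2.470 bits/symbol

Repeatedly combine the two least-probable nodes; the expected code length is the sum of the merged weights.
merge 2/33 + 1/11 → 5/33
merge 5/33 + 1/6 → 7/22
merge 1/6 + 7/33 → 25/66
merge 10/33 + 7/22 → 41/66
merge 25/66 + 41/66 → 1
L = 5/33 + 7/22 + 25/66 + 41/66 + 1 = 163/66 ≈ 2.470 bits/symbol.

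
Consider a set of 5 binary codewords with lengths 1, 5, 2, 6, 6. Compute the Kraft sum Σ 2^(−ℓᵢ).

0.8125

With common denominator 2^6 = 64: Σ 2^(−ℓᵢ) = 32/64 + 2/64 + 16/64 + 1/64 + 1/64 = 52/64 = 0.8125.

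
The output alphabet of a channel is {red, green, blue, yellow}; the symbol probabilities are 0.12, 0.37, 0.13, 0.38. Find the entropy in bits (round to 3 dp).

H = −Σ pᵢ log₂ pᵢ.
−0.12·log₂(0.12) = 0.3671
−0.37·log₂(0.37) = 0.5307
−0.13·log₂(0.13) = 0.3826
−0.38·log₂(0.38) = 0.5305
Sum ≈ 1.8109 → 1.811 bits.

1.811 bits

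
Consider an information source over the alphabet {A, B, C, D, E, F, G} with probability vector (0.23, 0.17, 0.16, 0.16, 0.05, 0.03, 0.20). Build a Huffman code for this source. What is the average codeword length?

2.65 bits/symbol

Repeatedly combine the two least-probable nodes; the expected code length is the sum of the merged weights.
merge 3/100 + 1/20 → 2/25
merge 2/25 + 4/25 → 6/25
merge 4/25 + 17/100 → 33/100
merge 1/5 + 23/100 → 43/100
merge 6/25 + 33/100 → 57/100
merge 43/100 + 57/100 → 1
L = 2/25 + 6/25 + 33/100 + 43/100 + 57/100 + 1 = 53/20 = 2.65 bits/symbol.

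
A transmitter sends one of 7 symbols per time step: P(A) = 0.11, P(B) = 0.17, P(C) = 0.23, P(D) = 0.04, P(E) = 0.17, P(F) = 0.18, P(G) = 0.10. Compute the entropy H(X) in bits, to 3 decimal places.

2.670 bits

H = −Σ pᵢ log₂ pᵢ.
−0.11·log₂(0.11) = 0.3503
−0.17·log₂(0.17) = 0.4346
−0.23·log₂(0.23) = 0.4877
−0.04·log₂(0.04) = 0.1858
−0.17·log₂(0.17) = 0.4346
−0.18·log₂(0.18) = 0.4453
−0.10·log₂(0.10) = 0.3322
Sum ≈ 2.6704 → 2.670 bits.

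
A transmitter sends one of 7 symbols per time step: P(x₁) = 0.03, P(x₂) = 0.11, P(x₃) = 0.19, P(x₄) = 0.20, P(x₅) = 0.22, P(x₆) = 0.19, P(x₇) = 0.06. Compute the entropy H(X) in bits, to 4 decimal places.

H = −Σ pᵢ log₂ pᵢ.
−0.03·log₂(0.03) = 0.1518
−0.11·log₂(0.11) = 0.3503
−0.19·log₂(0.19) = 0.4552
−0.20·log₂(0.20) = 0.4644
−0.22·log₂(0.22) = 0.4806
−0.19·log₂(0.19) = 0.4552
−0.06·log₂(0.06) = 0.2435
Sum ≈ 2.6010 → 2.6010 bits.

2.6010 bits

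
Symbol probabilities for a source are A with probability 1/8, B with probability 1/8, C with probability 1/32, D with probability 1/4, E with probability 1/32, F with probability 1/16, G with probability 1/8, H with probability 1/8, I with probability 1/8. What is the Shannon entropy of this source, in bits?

2.9375 bits

Each probability is a power of 1/2, so log₂(1/p) is an integer.
H = Σ p·log₂(1/p) = 1/8·3 + 1/8·3 + 1/32·5 + 1/4·2 + 1/32·5 + 1/16·4 + 1/8·3 + 1/8·3 + 1/8·3 = 2.9375 bits.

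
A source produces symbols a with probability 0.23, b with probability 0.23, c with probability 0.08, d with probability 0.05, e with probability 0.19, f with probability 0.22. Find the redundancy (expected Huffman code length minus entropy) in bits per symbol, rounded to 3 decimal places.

Entropy H = −Σ p log₂ p ≈ 2.4187 bits.
Huffman merges: 1/20+2/25→13/100; 13/100+19/100→8/25; 11/50+23/100→9/20; 23/100+8/25→11/20; 9/20+11/20→1. L = 49/20 ≈ 2.4500.
L − H = 2.4500 − 2.4187 = 0.031 bits.

0.031 bits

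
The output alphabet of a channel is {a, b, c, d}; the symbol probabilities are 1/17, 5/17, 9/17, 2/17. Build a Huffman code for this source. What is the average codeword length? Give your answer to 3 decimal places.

1.647 bits/symbol

Repeatedly combine the two least-probable nodes; the expected code length is the sum of the merged weights.
merge 1/17 + 2/17 → 3/17
merge 3/17 + 5/17 → 8/17
merge 8/17 + 9/17 → 1
L = 3/17 + 8/17 + 1 = 28/17 ≈ 1.647 bits/symbol.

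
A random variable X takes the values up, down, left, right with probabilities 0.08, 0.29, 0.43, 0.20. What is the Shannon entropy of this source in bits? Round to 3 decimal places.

1.797 bits

H = −Σ pᵢ log₂ pᵢ.
−0.08·log₂(0.08) = 0.2915
−0.29·log₂(0.29) = 0.5179
−0.43·log₂(0.43) = 0.5236
−0.20·log₂(0.20) = 0.4644
Sum ≈ 1.7974 → 1.797 bits.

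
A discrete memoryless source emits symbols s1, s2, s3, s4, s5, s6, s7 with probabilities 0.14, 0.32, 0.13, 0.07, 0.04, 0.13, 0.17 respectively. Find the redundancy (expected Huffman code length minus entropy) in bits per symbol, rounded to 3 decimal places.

Entropy H = −Σ p log₂ p ≈ 2.5773 bits.
Huffman merges: 1/25+7/100→11/100; 11/100+13/100→6/25; 13/100+7/50→27/100; 17/100+6/25→41/100; 27/100+8/25→59/100; 41/100+59/100→1. L = 131/50 ≈ 2.6200.
L − H = 2.6200 − 2.5773 = 0.043 bits.

0.043 bits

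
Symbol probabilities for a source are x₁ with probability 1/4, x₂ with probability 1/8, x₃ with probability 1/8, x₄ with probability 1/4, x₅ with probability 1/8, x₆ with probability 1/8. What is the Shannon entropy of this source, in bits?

Each probability is a power of 1/2, so log₂(1/p) is an integer.
H = Σ p·log₂(1/p) = 1/4·2 + 1/8·3 + 1/8·3 + 1/4·2 + 1/8·3 + 1/8·3 = 2.5 bits.

2.5 bits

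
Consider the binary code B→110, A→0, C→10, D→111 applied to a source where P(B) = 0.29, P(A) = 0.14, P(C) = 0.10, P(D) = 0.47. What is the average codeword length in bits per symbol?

L̄ = Σ pᵢ·ℓᵢ = 0.29·3 + 0.14·1 + 0.10·2 + 0.47·3 = 2.62 bits/symbol.

2.62 bits/symbol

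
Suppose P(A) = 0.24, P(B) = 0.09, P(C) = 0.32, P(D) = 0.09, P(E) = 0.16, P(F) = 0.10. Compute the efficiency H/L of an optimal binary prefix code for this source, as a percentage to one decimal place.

98.4%

Entropy H = −Σ p log₂ p ≈ 2.4007 bits.
Huffman merges: 9/100+9/100→9/50; 1/10+4/25→13/50; 9/50+6/25→21/50; 13/50+8/25→29/50; 21/50+29/50→1. L = 61/25 ≈ 2.4400.
Efficiency = H/L = 2.4007/2.4400 = 98.4%.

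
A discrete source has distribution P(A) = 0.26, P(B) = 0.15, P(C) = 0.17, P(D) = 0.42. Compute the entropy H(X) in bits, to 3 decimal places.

H = −Σ pᵢ log₂ pᵢ.
−0.26·log₂(0.26) = 0.5053
−0.15·log₂(0.15) = 0.4105
−0.17·log₂(0.17) = 0.4346
−0.42·log₂(0.42) = 0.5256
Sum ≈ 1.8761 → 1.876 bits.

1.876 bits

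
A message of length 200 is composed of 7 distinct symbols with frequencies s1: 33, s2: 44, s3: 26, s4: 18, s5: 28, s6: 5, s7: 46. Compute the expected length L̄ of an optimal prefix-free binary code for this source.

Probabilities are the counts divided by 200.
Repeatedly combine the two least-probable nodes; the expected code length is the sum of the merged weights.
merge 1/40 + 9/100 → 23/200
merge 23/200 + 13/100 → 49/200
merge 7/50 + 33/200 → 61/200
merge 11/50 + 23/100 → 9/20
merge 49/200 + 61/200 → 11/20
merge 9/20 + 11/20 → 1
L = 23/200 + 49/200 + 61/200 + 9/20 + 11/20 + 1 = 533/200 = 2.665 bits/symbol.

2.665 bits/symbol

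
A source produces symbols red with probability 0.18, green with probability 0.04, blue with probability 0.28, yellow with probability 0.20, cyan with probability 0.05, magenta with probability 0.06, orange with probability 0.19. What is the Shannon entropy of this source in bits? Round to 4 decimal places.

H = −Σ pᵢ log₂ pᵢ.
−0.18·log₂(0.18) = 0.4453
−0.04·log₂(0.04) = 0.1858
−0.28·log₂(0.28) = 0.5142
−0.20·log₂(0.20) = 0.4644
−0.05·log₂(0.05) = 0.2161
−0.06·log₂(0.06) = 0.2435
−0.19·log₂(0.19) = 0.4552
Sum ≈ 2.5245 → 2.5245 bits.

2.5245 bits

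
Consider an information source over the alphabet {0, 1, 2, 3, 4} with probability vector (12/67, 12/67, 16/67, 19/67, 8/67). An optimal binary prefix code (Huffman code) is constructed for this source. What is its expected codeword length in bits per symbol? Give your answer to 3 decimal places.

Repeatedly combine the two least-probable nodes; the expected code length is the sum of the merged weights.
merge 8/67 + 12/67 → 20/67
merge 12/67 + 16/67 → 28/67
merge 19/67 + 20/67 → 39/67
merge 28/67 + 39/67 → 1
L = 20/67 + 28/67 + 39/67 + 1 = 154/67 ≈ 2.299 bits/symbol.

2.299 bits/symbol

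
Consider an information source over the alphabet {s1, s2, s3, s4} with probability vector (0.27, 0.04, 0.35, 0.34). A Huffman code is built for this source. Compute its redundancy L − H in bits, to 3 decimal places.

Entropy H = −Σ p log₂ p ≈ 1.7551 bits.
Huffman merges: 1/25+27/100→31/100; 31/100+17/50→13/20; 7/20+13/20→1. L = 49/25 ≈ 1.9600.
L − H = 1.9600 − 1.7551 = 0.205 bits.

0.205 bits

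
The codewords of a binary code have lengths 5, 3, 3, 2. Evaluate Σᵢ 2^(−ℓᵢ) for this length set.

0.53125

With common denominator 2^5 = 32: Σ 2^(−ℓᵢ) = 1/32 + 4/32 + 4/32 + 8/32 = 17/32 = 0.53125.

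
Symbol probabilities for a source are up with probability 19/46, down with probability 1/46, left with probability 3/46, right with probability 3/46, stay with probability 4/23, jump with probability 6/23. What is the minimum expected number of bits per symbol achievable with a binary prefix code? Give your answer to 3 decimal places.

Repeatedly combine the two least-probable nodes; the expected code length is the sum of the merged weights.
merge 1/46 + 3/46 → 2/23
merge 3/46 + 2/23 → 7/46
merge 7/46 + 4/23 → 15/46
merge 6/23 + 15/46 → 27/46
merge 19/46 + 27/46 → 1
L = 2/23 + 7/46 + 15/46 + 27/46 + 1 = 99/46 ≈ 2.152 bits/symbol.

2.152 bits/symbol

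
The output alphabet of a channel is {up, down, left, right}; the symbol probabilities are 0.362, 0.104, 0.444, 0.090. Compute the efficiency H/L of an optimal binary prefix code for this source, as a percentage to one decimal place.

Entropy H = −Σ p log₂ p ≈ 1.7030 bits.
Huffman merges: 9/100+13/125→97/500; 97/500+181/500→139/250; 111/250+139/250→1. L = 7/4 ≈ 1.7500.
Efficiency = H/L = 1.7030/1.7500 = 97.3%.

97.3%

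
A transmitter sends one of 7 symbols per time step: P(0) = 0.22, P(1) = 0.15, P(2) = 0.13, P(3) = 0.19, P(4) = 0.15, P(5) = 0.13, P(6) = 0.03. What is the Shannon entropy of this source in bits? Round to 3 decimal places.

H = −Σ pᵢ log₂ pᵢ.
−0.22·log₂(0.22) = 0.4806
−0.15·log₂(0.15) = 0.4105
−0.13·log₂(0.13) = 0.3826
−0.19·log₂(0.19) = 0.4552
−0.15·log₂(0.15) = 0.4105
−0.13·log₂(0.13) = 0.3826
−0.03·log₂(0.03) = 0.1518
Sum ≈ 2.6739 → 2.674 bits.

2.674 bits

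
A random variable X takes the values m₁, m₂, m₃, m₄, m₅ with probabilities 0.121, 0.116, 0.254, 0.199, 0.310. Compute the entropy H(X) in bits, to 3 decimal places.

H = −Σ pᵢ log₂ pᵢ.
−0.121·log₂(0.121) = 0.3687
−0.116·log₂(0.116) = 0.3605
−0.254·log₂(0.254) = 0.5022
−0.199·log₂(0.199) = 0.4635
−0.310·log₂(0.310) = 0.5238
Sum ≈ 2.2187 → 2.219 bits.

2.219 bits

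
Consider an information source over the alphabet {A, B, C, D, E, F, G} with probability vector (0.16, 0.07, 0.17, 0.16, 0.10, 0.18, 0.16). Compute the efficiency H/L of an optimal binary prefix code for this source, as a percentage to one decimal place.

Entropy H = −Σ p log₂ p ≈ 2.7497 bits.
Huffman merges: 7/100+1/10→17/100; 4/25+4/25→8/25; 4/25+17/100→33/100; 17/100+9/50→7/20; 8/25+33/100→13/20; 7/20+13/20→1. L = 141/50 ≈ 2.8200.
Efficiency = H/L = 2.7497/2.8200 = 97.5%.

97.5%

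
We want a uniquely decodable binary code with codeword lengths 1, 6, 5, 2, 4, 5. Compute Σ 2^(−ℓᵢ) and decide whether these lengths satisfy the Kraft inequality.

0.890625; yes

With common denominator 2^6 = 64: Σ 2^(−ℓᵢ) = 32/64 + 1/64 + 2/64 + 16/64 + 4/64 + 2/64 = 57/64 = 0.890625.
Kraft's inequality requires Σ ≤ 1; here Σ = 0.890625 ≤ 1, so such a prefix code exists.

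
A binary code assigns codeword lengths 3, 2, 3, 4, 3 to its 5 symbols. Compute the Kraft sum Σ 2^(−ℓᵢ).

With common denominator 2^4 = 16: Σ 2^(−ℓᵢ) = 2/16 + 4/16 + 2/16 + 1/16 + 2/16 = 11/16 = 0.6875.

0.6875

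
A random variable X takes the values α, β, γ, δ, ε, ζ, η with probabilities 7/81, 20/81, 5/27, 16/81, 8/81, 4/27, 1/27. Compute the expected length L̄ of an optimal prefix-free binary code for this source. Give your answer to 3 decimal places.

Repeatedly combine the two least-probable nodes; the expected code length is the sum of the merged weights.
merge 1/27 + 7/81 → 10/81
merge 8/81 + 10/81 → 2/9
merge 4/27 + 5/27 → 1/3
merge 16/81 + 2/9 → 34/81
merge 20/81 + 1/3 → 47/81
merge 34/81 + 47/81 → 1
L = 10/81 + 2/9 + 1/3 + 34/81 + 47/81 + 1 = 217/81 ≈ 2.679 bits/symbol.

2.679 bits/symbol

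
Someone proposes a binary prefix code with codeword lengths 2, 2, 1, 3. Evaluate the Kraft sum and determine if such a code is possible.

1.125; no

With common denominator 2^3 = 8: Σ 2^(−ℓᵢ) = 2/8 + 2/8 + 4/8 + 1/8 = 9/8 = 1.125.
Kraft's inequality requires Σ ≤ 1; here Σ = 1.125 > 1, so no such prefix code exists.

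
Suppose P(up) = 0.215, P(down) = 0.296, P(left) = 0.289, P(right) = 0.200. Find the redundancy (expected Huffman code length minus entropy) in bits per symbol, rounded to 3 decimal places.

0.021 bits

Entropy H = −Σ p log₂ p ≈ 1.9786 bits.
Huffman merges: 1/5+43/200→83/200; 289/1000+37/125→117/200; 83/200+117/200→1. L = 2 ≈ 2.0000.
L − H = 2.0000 − 1.9786 = 0.021 bits.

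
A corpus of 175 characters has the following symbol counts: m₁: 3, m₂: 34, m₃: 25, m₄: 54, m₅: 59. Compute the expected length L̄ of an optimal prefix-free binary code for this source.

2.16 bits/symbol

Probabilities are the counts divided by 175.
Repeatedly combine the two least-probable nodes; the expected code length is the sum of the merged weights.
merge 3/175 + 1/7 → 4/25
merge 4/25 + 34/175 → 62/175
merge 54/175 + 59/175 → 113/175
merge 62/175 + 113/175 → 1
L = 4/25 + 62/175 + 113/175 + 1 = 54/25 = 2.16 bits/symbol.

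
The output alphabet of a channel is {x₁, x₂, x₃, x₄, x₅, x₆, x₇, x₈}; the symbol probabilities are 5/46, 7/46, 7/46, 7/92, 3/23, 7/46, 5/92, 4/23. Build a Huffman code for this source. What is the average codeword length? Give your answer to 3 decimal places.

Repeatedly combine the two least-probable nodes; the expected code length is the sum of the merged weights.
merge 5/92 + 7/92 → 3/23
merge 5/46 + 3/23 → 11/46
merge 3/23 + 7/46 → 13/46
merge 7/46 + 7/46 → 7/23
merge 4/23 + 11/46 → 19/46
merge 13/46 + 7/23 → 27/46
merge 19/46 + 27/46 → 1
L = 3/23 + 11/46 + 13/46 + 7/23 + 19/46 + 27/46 + 1 = 68/23 ≈ 2.957 bits/symbol.

2.957 bits/symbol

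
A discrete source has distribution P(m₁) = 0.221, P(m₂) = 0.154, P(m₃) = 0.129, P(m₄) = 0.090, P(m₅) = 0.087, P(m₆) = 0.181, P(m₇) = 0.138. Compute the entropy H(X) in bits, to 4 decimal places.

H = −Σ pᵢ log₂ pᵢ.
−0.221·log₂(0.221) = 0.4813
−0.154·log₂(0.154) = 0.4156
−0.129·log₂(0.129) = 0.3811
−0.090·log₂(0.090) = 0.3127
−0.087·log₂(0.087) = 0.3065
−0.181·log₂(0.181) = 0.4463
−0.138·log₂(0.138) = 0.3943
Sum ≈ 2.7379 → 2.7379 bits.

2.7379 bits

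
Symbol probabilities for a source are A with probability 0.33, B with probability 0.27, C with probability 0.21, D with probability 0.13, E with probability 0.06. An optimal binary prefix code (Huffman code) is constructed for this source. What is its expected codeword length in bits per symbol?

2.19 bits/symbol

Repeatedly combine the two least-probable nodes; the expected code length is the sum of the merged weights.
merge 3/50 + 13/100 → 19/100
merge 19/100 + 21/100 → 2/5
merge 27/100 + 33/100 → 3/5
merge 2/5 + 3/5 → 1
L = 19/100 + 2/5 + 3/5 + 1 = 219/100 = 2.19 bits/symbol.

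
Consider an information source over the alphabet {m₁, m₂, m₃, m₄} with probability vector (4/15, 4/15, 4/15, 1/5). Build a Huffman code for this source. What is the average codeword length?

2 bits/symbol

Repeatedly combine the two least-probable nodes; the expected code length is the sum of the merged weights.
merge 1/5 + 4/15 → 7/15
merge 4/15 + 4/15 → 8/15
merge 7/15 + 8/15 → 1
L = 7/15 + 8/15 + 1 = 2 bits/symbol.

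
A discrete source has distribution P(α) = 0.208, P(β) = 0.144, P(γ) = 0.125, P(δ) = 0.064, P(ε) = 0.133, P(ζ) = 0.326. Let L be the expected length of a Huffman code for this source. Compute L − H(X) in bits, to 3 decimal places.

0.049 bits

Entropy H = −Σ p log₂ p ≈ 2.4169 bits.
Huffman merges: 8/125+1/8→189/1000; 133/1000+18/125→277/1000; 189/1000+26/125→397/1000; 277/1000+163/500→603/1000; 397/1000+603/1000→1. L = 1233/500 ≈ 2.4660.
L − H = 2.4660 − 2.4169 = 0.049 bits.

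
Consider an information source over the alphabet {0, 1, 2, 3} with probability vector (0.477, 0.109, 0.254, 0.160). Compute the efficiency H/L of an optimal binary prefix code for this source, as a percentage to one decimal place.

99.5%

Entropy H = −Σ p log₂ p ≈ 1.7831 bits.
Huffman merges: 109/1000+4/25→269/1000; 127/500+269/1000→523/1000; 477/1000+523/1000→1. L = 224/125 ≈ 1.7920.
Efficiency = H/L = 1.7831/1.7920 = 99.5%.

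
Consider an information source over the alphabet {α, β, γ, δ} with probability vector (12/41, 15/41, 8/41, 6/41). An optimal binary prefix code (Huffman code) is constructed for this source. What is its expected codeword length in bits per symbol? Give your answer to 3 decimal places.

Repeatedly combine the two least-probable nodes; the expected code length is the sum of the merged weights.
merge 6/41 + 8/41 → 14/41
merge 12/41 + 14/41 → 26/41
merge 15/41 + 26/41 → 1
L = 14/41 + 26/41 + 1 = 81/41 ≈ 1.976 bits/symbol.

1.976 bits/symbol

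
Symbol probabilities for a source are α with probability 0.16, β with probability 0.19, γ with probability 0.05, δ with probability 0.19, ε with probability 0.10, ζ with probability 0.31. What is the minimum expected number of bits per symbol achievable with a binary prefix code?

2.46 bits/symbol

Repeatedly combine the two least-probable nodes; the expected code length is the sum of the merged weights.
merge 1/20 + 1/10 → 3/20
merge 3/20 + 4/25 → 31/100
merge 19/100 + 19/100 → 19/50
merge 31/100 + 31/100 → 31/50
merge 19/50 + 31/50 → 1
L = 3/20 + 31/100 + 19/50 + 31/50 + 1 = 123/50 = 2.46 bits/symbol.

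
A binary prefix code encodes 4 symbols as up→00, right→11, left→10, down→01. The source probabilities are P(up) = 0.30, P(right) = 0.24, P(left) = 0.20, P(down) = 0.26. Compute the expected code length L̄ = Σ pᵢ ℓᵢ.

2 bits/symbol

L̄ = Σ pᵢ·ℓᵢ = 0.30·2 + 0.24·2 + 0.20·2 + 0.26·2 = 2 bits/symbol.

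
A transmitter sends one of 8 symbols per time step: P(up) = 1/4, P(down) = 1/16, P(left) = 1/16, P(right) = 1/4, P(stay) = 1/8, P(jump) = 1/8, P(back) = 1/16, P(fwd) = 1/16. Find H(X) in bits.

2.75 bits

Each probability is a power of 1/2, so log₂(1/p) is an integer.
H = Σ p·log₂(1/p) = 1/4·2 + 1/16·4 + 1/16·4 + 1/4·2 + 1/8·3 + 1/8·3 + 1/16·4 + 1/16·4 = 2.75 bits.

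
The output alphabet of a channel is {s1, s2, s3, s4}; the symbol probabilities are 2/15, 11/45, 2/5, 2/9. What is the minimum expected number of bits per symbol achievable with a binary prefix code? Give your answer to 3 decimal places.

1.956 bits/symbol

Repeatedly combine the two least-probable nodes; the expected code length is the sum of the merged weights.
merge 2/15 + 2/9 → 16/45
merge 11/45 + 16/45 → 3/5
merge 2/5 + 3/5 → 1
L = 16/45 + 3/5 + 1 = 88/45 ≈ 1.956 bits/symbol.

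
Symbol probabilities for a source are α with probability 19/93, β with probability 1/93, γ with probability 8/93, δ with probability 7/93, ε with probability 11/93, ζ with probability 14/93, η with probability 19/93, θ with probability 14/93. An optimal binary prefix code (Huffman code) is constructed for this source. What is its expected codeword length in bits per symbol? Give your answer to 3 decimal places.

Repeatedly combine the two least-probable nodes; the expected code length is the sum of the merged weights.
merge 1/93 + 7/93 → 8/93
merge 8/93 + 8/93 → 16/93
merge 11/93 + 14/93 → 25/93
merge 14/93 + 16/93 → 10/31
merge 19/93 + 19/93 → 38/93
merge 25/93 + 10/31 → 55/93
merge 38/93 + 55/93 → 1
L = 8/93 + 16/93 + 25/93 + 10/31 + 38/93 + 55/93 + 1 = 265/93 ≈ 2.849 bits/symbol.

2.849 bits/symbol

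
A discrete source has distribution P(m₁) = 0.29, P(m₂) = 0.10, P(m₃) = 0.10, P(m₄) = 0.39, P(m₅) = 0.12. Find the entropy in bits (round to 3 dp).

H = −Σ pᵢ log₂ pᵢ.
−0.29·log₂(0.29) = 0.5179
−0.10·log₂(0.10) = 0.3322
−0.10·log₂(0.10) = 0.3322
−0.39·log₂(0.39) = 0.5298
−0.12·log₂(0.12) = 0.3671
Sum ≈ 2.0792 → 2.079 bits.

2.079 bits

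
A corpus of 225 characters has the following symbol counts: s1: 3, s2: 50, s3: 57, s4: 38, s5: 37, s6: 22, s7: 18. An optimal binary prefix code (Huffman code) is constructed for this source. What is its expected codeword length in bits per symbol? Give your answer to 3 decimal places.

Probabilities are the counts divided by 225.
Repeatedly combine the two least-probable nodes; the expected code length is the sum of the merged weights.
merge 1/75 + 2/25 → 7/75
merge 7/75 + 22/225 → 43/225
merge 37/225 + 38/225 → 1/3
merge 43/225 + 2/9 → 31/75
merge 19/75 + 1/3 → 44/75
merge 31/75 + 44/75 → 1
L = 7/75 + 43/225 + 1/3 + 31/75 + 44/75 + 1 = 589/225 ≈ 2.618 bits/symbol.

2.618 bits/symbol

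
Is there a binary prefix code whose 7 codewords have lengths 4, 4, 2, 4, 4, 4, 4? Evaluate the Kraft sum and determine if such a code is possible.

With common denominator 2^4 = 16: Σ 2^(−ℓᵢ) = 1/16 + 1/16 + 4/16 + 1/16 + 1/16 + 1/16 + 1/16 = 10/16 = 0.625.
Kraft's inequality requires Σ ≤ 1; here Σ = 0.625 ≤ 1, so such a prefix code exists.

0.625; yes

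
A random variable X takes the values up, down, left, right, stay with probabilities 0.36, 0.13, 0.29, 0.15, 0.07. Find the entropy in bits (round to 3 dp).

H = −Σ pᵢ log₂ pᵢ.
−0.36·log₂(0.36) = 0.5306
−0.13·log₂(0.13) = 0.3826
−0.29·log₂(0.29) = 0.5179
−0.15·log₂(0.15) = 0.4105
−0.07·log₂(0.07) = 0.2686
Sum ≈ 2.1103 → 2.110 bits.

2.110 bits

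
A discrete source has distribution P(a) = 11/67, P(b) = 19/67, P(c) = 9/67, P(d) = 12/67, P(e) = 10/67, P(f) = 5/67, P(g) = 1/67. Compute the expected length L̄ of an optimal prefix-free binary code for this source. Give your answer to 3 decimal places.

Repeatedly combine the two least-probable nodes; the expected code length is the sum of the merged weights.
merge 1/67 + 5/67 → 6/67
merge 6/67 + 9/67 → 15/67
merge 10/67 + 11/67 → 21/67
merge 12/67 + 15/67 → 27/67
merge 19/67 + 21/67 → 40/67
merge 27/67 + 40/67 → 1
L = 6/67 + 15/67 + 21/67 + 27/67 + 40/67 + 1 = 176/67 ≈ 2.627 bits/symbol.

2.627 bits/symbol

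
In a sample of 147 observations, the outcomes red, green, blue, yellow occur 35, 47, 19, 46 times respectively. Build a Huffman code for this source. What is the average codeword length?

2 bits/symbol

Probabilities are the counts divided by 147.
Repeatedly combine the two least-probable nodes; the expected code length is the sum of the merged weights.
merge 19/147 + 5/21 → 18/49
merge 46/147 + 47/147 → 31/49
merge 18/49 + 31/49 → 1
L = 18/49 + 31/49 + 1 = 2 bits/symbol.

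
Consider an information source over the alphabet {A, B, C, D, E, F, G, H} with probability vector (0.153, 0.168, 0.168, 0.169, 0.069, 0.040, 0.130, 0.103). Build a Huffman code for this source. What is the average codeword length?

2.94 bits/symbol

Repeatedly combine the two least-probable nodes; the expected code length is the sum of the merged weights.
merge 1/25 + 69/1000 → 109/1000
merge 103/1000 + 109/1000 → 53/250
merge 13/100 + 153/1000 → 283/1000
merge 21/125 + 21/125 → 42/125
merge 169/1000 + 53/250 → 381/1000
merge 283/1000 + 42/125 → 619/1000
merge 381/1000 + 619/1000 → 1
L = 109/1000 + 53/250 + 283/1000 + 42/125 + 381/1000 + 619/1000 + 1 = 147/50 = 2.94 bits/symbol.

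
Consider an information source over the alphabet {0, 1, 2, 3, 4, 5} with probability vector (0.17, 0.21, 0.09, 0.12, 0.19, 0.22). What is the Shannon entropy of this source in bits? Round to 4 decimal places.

2.5229 bits

H = −Σ pᵢ log₂ pᵢ.
−0.17·log₂(0.17) = 0.4346
−0.21·log₂(0.21) = 0.4728
−0.09·log₂(0.09) = 0.3127
−0.12·log₂(0.12) = 0.3671
−0.19·log₂(0.19) = 0.4552
−0.22·log₂(0.22) = 0.4806
Sum ≈ 2.5229 → 2.5229 bits.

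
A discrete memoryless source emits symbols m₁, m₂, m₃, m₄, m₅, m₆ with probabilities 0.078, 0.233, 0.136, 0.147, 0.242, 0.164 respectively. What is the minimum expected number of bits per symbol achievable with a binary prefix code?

Repeatedly combine the two least-probable nodes; the expected code length is the sum of the merged weights.
merge 39/500 + 17/125 → 107/500
merge 147/1000 + 41/250 → 311/1000
merge 107/500 + 233/1000 → 447/1000
merge 121/500 + 311/1000 → 553/1000
merge 447/1000 + 553/1000 → 1
L = 107/500 + 311/1000 + 447/1000 + 553/1000 + 1 = 101/40 = 2.525 bits/symbol.

2.525 bits/symbol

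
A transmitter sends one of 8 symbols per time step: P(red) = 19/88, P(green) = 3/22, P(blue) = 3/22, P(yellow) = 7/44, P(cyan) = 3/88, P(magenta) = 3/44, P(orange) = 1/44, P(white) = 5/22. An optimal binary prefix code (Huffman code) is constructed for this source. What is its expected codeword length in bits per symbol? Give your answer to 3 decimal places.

2.739 bits/symbol

Repeatedly combine the two least-probable nodes; the expected code length is the sum of the merged weights.
merge 1/44 + 3/88 → 5/88
merge 5/88 + 3/44 → 1/8
merge 1/8 + 3/22 → 23/88
merge 3/22 + 7/44 → 13/44
merge 19/88 + 5/22 → 39/88
merge 23/88 + 13/44 → 49/88
merge 39/88 + 49/88 → 1
L = 5/88 + 1/8 + 23/88 + 13/44 + 39/88 + 49/88 + 1 = 241/88 ≈ 2.739 bits/symbol.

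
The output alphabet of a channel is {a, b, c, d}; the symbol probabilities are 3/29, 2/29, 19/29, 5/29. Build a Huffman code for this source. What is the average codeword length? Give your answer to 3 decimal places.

Repeatedly combine the two least-probable nodes; the expected code length is the sum of the merged weights.
merge 2/29 + 3/29 → 5/29
merge 5/29 + 5/29 → 10/29
merge 10/29 + 19/29 → 1
L = 5/29 + 10/29 + 1 = 44/29 ≈ 1.517 bits/symbol.

1.517 bits/symbol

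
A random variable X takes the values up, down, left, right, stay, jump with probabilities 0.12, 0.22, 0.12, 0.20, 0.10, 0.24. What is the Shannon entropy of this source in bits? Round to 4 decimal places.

2.5054 bits

H = −Σ pᵢ log₂ pᵢ.
−0.12·log₂(0.12) = 0.3671
−0.22·log₂(0.22) = 0.4806
−0.12·log₂(0.12) = 0.3671
−0.20·log₂(0.20) = 0.4644
−0.10·log₂(0.10) = 0.3322
−0.24·log₂(0.24) = 0.4941
Sum ≈ 2.5054 → 2.5054 bits.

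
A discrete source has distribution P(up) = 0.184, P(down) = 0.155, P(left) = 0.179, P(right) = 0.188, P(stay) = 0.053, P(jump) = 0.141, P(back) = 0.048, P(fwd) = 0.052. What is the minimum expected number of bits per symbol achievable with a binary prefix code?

Repeatedly combine the two least-probable nodes; the expected code length is the sum of the merged weights.
merge 6/125 + 13/250 → 1/10
merge 53/1000 + 1/10 → 153/1000
merge 141/1000 + 153/1000 → 147/500
merge 31/200 + 179/1000 → 167/500
merge 23/125 + 47/250 → 93/250
merge 147/500 + 167/500 → 157/250
merge 93/250 + 157/250 → 1
L = 1/10 + 153/1000 + 147/500 + 167/500 + 93/250 + 157/250 + 1 = 2881/1000 = 2.881 bits/symbol.

2.881 bits/symbol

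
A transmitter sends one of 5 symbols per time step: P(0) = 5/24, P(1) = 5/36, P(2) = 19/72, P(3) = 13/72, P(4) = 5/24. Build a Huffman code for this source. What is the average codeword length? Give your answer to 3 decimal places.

2.319 bits/symbol

Repeatedly combine the two least-probable nodes; the expected code length is the sum of the merged weights.
merge 5/36 + 13/72 → 23/72
merge 5/24 + 5/24 → 5/12
merge 19/72 + 23/72 → 7/12
merge 5/12 + 7/12 → 1
L = 23/72 + 5/12 + 7/12 + 1 = 167/72 ≈ 2.319 bits/symbol.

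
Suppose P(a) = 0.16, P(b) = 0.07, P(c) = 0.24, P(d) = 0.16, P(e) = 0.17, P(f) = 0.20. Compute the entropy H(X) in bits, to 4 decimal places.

2.5077 bits

H = −Σ pᵢ log₂ pᵢ.
−0.16·log₂(0.16) = 0.4230
−0.07·log₂(0.07) = 0.2686
−0.24·log₂(0.24) = 0.4941
−0.16·log₂(0.16) = 0.4230
−0.17·log₂(0.17) = 0.4346
−0.20·log₂(0.20) = 0.4644
Sum ≈ 2.5077 → 2.5077 bits.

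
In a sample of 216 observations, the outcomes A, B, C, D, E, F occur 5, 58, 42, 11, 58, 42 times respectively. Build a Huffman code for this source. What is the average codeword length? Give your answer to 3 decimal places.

2.343 bits/symbol

Probabilities are the counts divided by 216.
Repeatedly combine the two least-probable nodes; the expected code length is the sum of the merged weights.
merge 5/216 + 11/216 → 2/27
merge 2/27 + 7/36 → 29/108
merge 7/36 + 29/108 → 25/54
merge 29/108 + 29/108 → 29/54
merge 25/54 + 29/54 → 1
L = 2/27 + 29/108 + 25/54 + 29/54 + 1 = 253/108 ≈ 2.343 bits/symbol.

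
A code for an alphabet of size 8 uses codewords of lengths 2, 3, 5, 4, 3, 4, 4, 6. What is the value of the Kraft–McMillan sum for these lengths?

0.734375

With common denominator 2^6 = 64: Σ 2^(−ℓᵢ) = 16/64 + 8/64 + 2/64 + 4/64 + 8/64 + 4/64 + 4/64 + 1/64 = 47/64 = 0.734375.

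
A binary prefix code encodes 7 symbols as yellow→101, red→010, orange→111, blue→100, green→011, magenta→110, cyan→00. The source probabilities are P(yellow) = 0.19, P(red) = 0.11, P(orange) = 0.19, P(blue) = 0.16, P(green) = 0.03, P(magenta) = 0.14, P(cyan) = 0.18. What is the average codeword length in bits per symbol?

L̄ = Σ pᵢ·ℓᵢ = 0.19·3 + 0.11·3 + 0.19·3 + 0.16·3 + 0.03·3 + 0.14·3 + 0.18·2 = 2.82 bits/symbol.

2.82 bits/symbol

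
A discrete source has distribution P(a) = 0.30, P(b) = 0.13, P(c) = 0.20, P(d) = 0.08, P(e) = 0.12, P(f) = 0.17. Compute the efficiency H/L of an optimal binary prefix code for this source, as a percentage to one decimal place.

98.5%

Entropy H = −Σ p log₂ p ≈ 2.4613 bits.
Huffman merges: 2/25+3/25→1/5; 13/100+17/100→3/10; 1/5+1/5→2/5; 3/10+3/10→3/5; 2/5+3/5→1. L = 5/2 ≈ 2.5000.
Efficiency = H/L = 2.4613/2.5000 = 98.5%.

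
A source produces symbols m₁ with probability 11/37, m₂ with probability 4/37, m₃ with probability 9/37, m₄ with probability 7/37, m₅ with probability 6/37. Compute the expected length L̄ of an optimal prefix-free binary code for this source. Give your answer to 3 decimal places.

2.270 bits/symbol

Repeatedly combine the two least-probable nodes; the expected code length is the sum of the merged weights.
merge 4/37 + 6/37 → 10/37
merge 7/37 + 9/37 → 16/37
merge 10/37 + 11/37 → 21/37
merge 16/37 + 21/37 → 1
L = 10/37 + 16/37 + 21/37 + 1 = 84/37 ≈ 2.270 bits/symbol.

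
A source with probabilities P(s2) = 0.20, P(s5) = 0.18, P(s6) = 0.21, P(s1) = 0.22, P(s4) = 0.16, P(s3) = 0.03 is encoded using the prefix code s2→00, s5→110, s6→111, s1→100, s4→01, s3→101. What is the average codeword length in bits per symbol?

2.64 bits/symbol

L̄ = Σ pᵢ·ℓᵢ = 0.20·2 + 0.18·3 + 0.21·3 + 0.22·3 + 0.16·2 + 0.03·3 = 2.64 bits/symbol.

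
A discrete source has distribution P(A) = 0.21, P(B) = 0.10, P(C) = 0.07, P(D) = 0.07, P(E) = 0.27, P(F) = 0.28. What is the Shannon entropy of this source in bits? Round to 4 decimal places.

H = −Σ pᵢ log₂ pᵢ.
−0.21·log₂(0.21) = 0.4728
−0.10·log₂(0.10) = 0.3322
−0.07·log₂(0.07) = 0.2686
−0.07·log₂(0.07) = 0.2686
−0.27·log₂(0.27) = 0.5100
−0.28·log₂(0.28) = 0.5142
Sum ≈ 2.3664 → 2.3664 bits.

2.3664 bits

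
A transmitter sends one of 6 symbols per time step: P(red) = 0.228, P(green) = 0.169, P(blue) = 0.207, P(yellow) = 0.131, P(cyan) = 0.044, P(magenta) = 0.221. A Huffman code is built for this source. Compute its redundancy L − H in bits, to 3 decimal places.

0.065 bits

Entropy H = −Σ p log₂ p ≈ 2.4539 bits.
Huffman merges: 11/250+131/1000→7/40; 169/1000+7/40→43/125; 207/1000+221/1000→107/250; 57/250+43/125→143/250; 107/250+143/250→1. L = 2519/1000 ≈ 2.5190.
L − H = 2.5190 − 2.4539 = 0.065 bits.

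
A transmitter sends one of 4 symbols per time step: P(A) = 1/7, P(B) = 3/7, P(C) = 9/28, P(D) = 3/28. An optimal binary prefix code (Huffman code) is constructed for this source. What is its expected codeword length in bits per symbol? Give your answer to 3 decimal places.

1.821 bits/symbol

Repeatedly combine the two least-probable nodes; the expected code length is the sum of the merged weights.
merge 3/28 + 1/7 → 1/4
merge 1/4 + 9/28 → 4/7
merge 3/7 + 4/7 → 1
L = 1/4 + 4/7 + 1 = 51/28 ≈ 1.821 bits/symbol.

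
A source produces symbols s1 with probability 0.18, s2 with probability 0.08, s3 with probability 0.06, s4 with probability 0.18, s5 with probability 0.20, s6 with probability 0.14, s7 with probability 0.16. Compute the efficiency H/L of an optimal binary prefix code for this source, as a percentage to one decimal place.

Entropy H = −Σ p log₂ p ≈ 2.7102 bits.
Huffman merges: 3/50+2/25→7/50; 7/50+7/50→7/25; 4/25+9/50→17/50; 9/50+1/5→19/50; 7/25+17/50→31/50; 19/50+31/50→1. L = 69/25 ≈ 2.7600.
Efficiency = H/L = 2.7102/2.7600 = 98.2%.

98.2%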